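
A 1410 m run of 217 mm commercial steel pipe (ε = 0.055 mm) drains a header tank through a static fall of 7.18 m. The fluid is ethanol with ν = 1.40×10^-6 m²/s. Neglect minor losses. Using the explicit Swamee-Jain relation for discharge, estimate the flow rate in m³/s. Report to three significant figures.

Swamee-Jain (Type II): Q = -0.965·√(gD⁵h_f/L)·ln[ε/(3.7D) + √(3.17ν²L/(gD³h_f))]
√(gD⁵h_f/L) = √(9.81·0.217⁵·7.18/1410) = 0.004903
ε/(3.7D) = 6.85×10^-5; √(3.17ν²L/(gD³h_f)) = 1.10×10^-4
Q = -0.965·0.004903·ln(1.788×10^-4) = 0.04083 m³/s
Check: V = 1.10 m/s, Re = 1.71×10^5, f = 0.01784, h_f = 7.20 m ≈ 7.18 m ✓

Q ≈ 0.0408 m³/s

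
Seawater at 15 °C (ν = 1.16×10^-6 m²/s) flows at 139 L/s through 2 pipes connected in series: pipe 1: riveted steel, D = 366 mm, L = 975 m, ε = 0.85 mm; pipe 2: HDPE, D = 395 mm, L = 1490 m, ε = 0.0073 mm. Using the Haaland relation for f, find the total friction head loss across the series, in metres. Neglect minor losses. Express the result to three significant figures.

H ≈ 9.30 m

Pipe 1: V = 1.321 m/s, Re = 4.17×10^5, ε/D = 0.00232, f = 0.02478, h_1 = f(L/D)V²/2g = 5.872 m
Pipe 2: V = 1.134 m/s, Re = 3.86×10^5, ε/D = 1.85×10^-5, f = 0.01387, h_2 = f(L/D)V²/2g = 3.431 m
Series → Q common, losses add: H = Σh = 9.303 m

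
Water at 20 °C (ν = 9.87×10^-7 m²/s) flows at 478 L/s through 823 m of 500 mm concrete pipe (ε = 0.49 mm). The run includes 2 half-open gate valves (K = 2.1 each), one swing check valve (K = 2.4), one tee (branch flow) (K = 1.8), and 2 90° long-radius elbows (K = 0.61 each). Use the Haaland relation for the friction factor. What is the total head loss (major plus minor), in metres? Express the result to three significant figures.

V = 4Q/(πD²) = 2.434 m/s; V²/2g = 0.3021 m
Re = 1.23×10^6, ε/D = 9.80×10^-4 → f = 0.01980 (Haaland)
Major: h_f = f(L/D)·V²/2g = 0.01980·1646·0.3021 = 9.844 m
Minor: ΣK = 9.62; h_m = ΣK·V²/2g = 2.906 m
Total H_L = 9.844 + 2.906 = 12.75 m

H_L ≈ 12.7 m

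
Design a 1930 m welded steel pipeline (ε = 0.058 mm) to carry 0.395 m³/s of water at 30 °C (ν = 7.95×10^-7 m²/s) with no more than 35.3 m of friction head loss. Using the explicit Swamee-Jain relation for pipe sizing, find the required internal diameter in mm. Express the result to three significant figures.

D ≈ 400 mm

Swamee-Jain (Type III): D = 0.66·[ε^1.25·(LQ²/(gh_f))^4.75 + ν·Q^9.4·(L/(gh_f))^5.2]^0.04
LQ²/(gh_f) = 0.8696; L/(gh_f) = 5.573
Term 1 = ε^1.25·(…)^4.75 = 2.61×10^-6; Term 2 = ν·Q^9.4·(…)^5.2 = 9.73×10^-7
D = 0.66·(2.61×10^-6 + 9.73×10^-7)^0.04 = 0.3997 m = 400 mm
Check: V = 3.15 m/s, Re = 1.58×10^6, f = 0.01374, h_f = 33.5 m ≈ 35.3 m ✓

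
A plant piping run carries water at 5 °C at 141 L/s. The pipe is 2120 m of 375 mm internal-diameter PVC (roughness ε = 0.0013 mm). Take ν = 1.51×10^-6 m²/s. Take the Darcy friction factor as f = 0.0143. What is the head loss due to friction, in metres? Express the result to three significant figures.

h_f ≈ 6.72 m

V = 4Q/(πD²) = 4·0.141/(π·0.375²) = 1.277 m/s
h_f = f(L/D)V²/(2g) = 0.01430·(2120/0.375)·1.277²/(2·9.81) = 6.715 m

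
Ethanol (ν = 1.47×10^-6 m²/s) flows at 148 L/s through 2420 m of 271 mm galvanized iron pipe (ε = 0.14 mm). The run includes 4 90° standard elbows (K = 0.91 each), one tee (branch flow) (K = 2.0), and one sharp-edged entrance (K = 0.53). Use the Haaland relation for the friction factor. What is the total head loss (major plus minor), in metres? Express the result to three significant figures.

V = 4Q/(πD²) = 2.566 m/s; V²/2g = 0.3356 m
Re = 4.73×10^5, ε/D = 5.17×10^-4 → f = 0.01773 (Haaland)
Major: h_f = f(L/D)·V²/2g = 0.01773·8930·0.3356 = 53.12 m
Minor: ΣK = 6.17; h_m = ΣK·V²/2g = 2.070 m
Total H_L = 53.12 + 2.070 = 55.19 m

H_L ≈ 55.2 m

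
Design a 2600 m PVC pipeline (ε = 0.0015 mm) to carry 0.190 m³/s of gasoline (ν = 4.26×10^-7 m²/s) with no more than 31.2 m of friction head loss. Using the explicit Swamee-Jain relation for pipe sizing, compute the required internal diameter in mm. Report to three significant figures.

Swamee-Jain (Type III): D = 0.66·[ε^1.25·(LQ²/(gh_f))^4.75 + ν·Q^9.4·(L/(gh_f))^5.2]^0.04
LQ²/(gh_f) = 0.3067; L/(gh_f) = 8.495
Term 1 = ε^1.25·(…)^4.75 = 1.91×10^-10; Term 2 = ν·Q^9.4·(…)^5.2 = 4.80×10^-9
D = 0.66·(1.91×10^-10 + 4.80×10^-9)^0.04 = 0.3072 m = 307 mm
Check: V = 2.56 m/s, Re = 1.85×10^6, f = 0.01067, h_f = 30.2 m ≈ 31.2 m ✓

D ≈ 307 mm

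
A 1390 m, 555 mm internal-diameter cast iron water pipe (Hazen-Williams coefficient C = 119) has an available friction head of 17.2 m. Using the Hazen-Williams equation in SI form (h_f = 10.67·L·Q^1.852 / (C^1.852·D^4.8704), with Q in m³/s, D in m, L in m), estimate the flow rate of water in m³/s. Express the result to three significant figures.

Rearranging: Q = [h_f·C^1.852·D^4.8704 / (10.67·L)]^(1/1.852)
Q = [17.2·119^1.852·0.555^4.8704 / (10.67·1390)]^0.540 = 0.6576 m³/s

Q ≈ 0.658 m³/s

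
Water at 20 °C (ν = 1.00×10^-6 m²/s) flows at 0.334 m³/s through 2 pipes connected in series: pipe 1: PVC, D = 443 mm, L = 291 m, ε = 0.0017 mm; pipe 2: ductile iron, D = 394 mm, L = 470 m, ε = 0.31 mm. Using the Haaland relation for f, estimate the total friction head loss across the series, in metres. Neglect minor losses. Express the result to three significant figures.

Pipe 1: V = 2.167 m/s, Re = 9.60×10^5, ε/D = 3.84×10^-6, f = 0.01173, h_1 = f(L/D)V²/2g = 1.844 m
Pipe 2: V = 2.739 m/s, Re = 1.08×10^6, ε/D = 7.87×10^-4, f = 0.01887, h_2 = f(L/D)V²/2g = 8.610 m
Series → Q common, losses add: H = Σh = 10.45 m

H ≈ 10.5 m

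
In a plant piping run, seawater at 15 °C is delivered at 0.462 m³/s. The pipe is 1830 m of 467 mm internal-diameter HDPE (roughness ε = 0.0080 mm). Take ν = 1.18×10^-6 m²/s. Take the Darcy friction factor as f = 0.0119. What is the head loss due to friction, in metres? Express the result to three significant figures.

h_f ≈ 17.3 m

V = 4Q/(πD²) = 4·0.462/(π·0.467²) = 2.697 m/s
h_f = f(L/D)V²/(2g) = 0.01190·(1830/0.467)·2.697²/(2·9.81) = 17.29 m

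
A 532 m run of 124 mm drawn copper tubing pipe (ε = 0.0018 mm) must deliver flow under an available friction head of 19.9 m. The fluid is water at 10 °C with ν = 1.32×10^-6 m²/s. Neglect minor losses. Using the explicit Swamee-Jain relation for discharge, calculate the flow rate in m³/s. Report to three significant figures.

Swamee-Jain (Type II): Q = -0.965·√(gD⁵h_f/L)·ln[ε/(3.7D) + √(3.17ν²L/(gD³h_f))]
√(gD⁵h_f/L) = √(9.81·0.124⁵·19.9/532) = 0.003280
ε/(3.7D) = 3.92×10^-6; √(3.17ν²L/(gD³h_f)) = 8.89×10^-5
Q = -0.965·0.003280·ln(9.277×10^-5) = 0.02939 m³/s
Check: V = 2.43 m/s, Re = 2.29×10^5, f = 0.01528, h_f = 19.8 m ≈ 19.9 m ✓

Q ≈ 0.0294 m³/s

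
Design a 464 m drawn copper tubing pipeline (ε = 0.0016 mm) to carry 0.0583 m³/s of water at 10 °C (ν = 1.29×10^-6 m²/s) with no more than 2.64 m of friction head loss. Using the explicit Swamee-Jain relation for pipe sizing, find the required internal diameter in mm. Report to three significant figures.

Swamee-Jain (Type III): D = 0.66·[ε^1.25·(LQ²/(gh_f))^4.75 + ν·Q^9.4·(L/(gh_f))^5.2]^0.04
LQ²/(gh_f) = 0.06090; L/(gh_f) = 17.92
Term 1 = ε^1.25·(…)^4.75 = 9.59×10^-14; Term 2 = ν·Q^9.4·(…)^5.2 = 1.06×10^-11
D = 0.66·(9.59×10^-14 + 1.06×10^-11)^0.04 = 0.2403 m = 240 mm
Check: V = 1.29 m/s, Re = 2.39×10^5, f = 0.01507, h_f = 2.45 m ≈ 2.64 m ✓

D ≈ 240 mm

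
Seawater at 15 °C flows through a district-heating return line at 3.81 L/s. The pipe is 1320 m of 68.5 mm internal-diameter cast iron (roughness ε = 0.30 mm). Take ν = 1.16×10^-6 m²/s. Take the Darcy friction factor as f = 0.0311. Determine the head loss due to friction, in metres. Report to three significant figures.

h_f ≈ 32.6 m

V = 4Q/(πD²) = 4·0.00381/(π·0.0685²) = 1.034 m/s
h_f = f(L/D)V²/(2g) = 0.03110·(1320/0.0685)·1.034²/(2·9.81) = 32.65 m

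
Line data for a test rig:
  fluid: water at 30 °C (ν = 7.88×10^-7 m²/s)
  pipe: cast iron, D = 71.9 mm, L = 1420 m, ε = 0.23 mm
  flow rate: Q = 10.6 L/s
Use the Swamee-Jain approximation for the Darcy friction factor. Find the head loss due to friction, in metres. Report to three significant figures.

V = 4Q/(πD²) = 4·0.0106/(π·0.0719²) = 2.611 m/s
Re = VD/ν = 2.611·0.0719/7.88×10^-7 = 2.38×10^5 → turbulent
ε/D = 0.23/71.9 = 0.00320
Swamee-Jain: f = 0.02735
h_f = f(L/D)V²/(2g) = 0.02735·(1420/0.0719)·2.611²/(2·9.81) = 187.6 m

h_f ≈ 188 m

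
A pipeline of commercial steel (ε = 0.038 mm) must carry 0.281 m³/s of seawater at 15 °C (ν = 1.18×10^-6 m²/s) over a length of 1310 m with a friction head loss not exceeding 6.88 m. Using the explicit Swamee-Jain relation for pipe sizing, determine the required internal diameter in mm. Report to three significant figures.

D ≈ 448 mm

Swamee-Jain (Type III): D = 0.66·[ε^1.25·(LQ²/(gh_f))^4.75 + ν·Q^9.4·(L/(gh_f))^5.2]^0.04
LQ²/(gh_f) = 1.533; L/(gh_f) = 19.41
Term 1 = ε^1.25·(…)^4.75 = 2.27×10^-5; Term 2 = ν·Q^9.4·(…)^5.2 = 3.87×10^-5
D = 0.66·(2.27×10^-5 + 3.87×10^-5)^0.04 = 0.4478 m = 448 mm
Check: V = 1.78 m/s, Re = 6.77×10^5, f = 0.01380, h_f = 6.55 m ≈ 6.88 m ✓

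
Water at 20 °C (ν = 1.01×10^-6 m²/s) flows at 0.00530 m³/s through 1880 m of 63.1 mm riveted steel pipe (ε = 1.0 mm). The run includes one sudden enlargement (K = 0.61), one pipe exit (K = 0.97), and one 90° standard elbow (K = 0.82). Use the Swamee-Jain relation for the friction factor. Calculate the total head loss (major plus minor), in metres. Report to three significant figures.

V = 4Q/(πD²) = 1.695 m/s; V²/2g = 0.1464 m
Re = 1.06×10^5, ε/D = 0.0158 → f = 0.04523 (Swamee-Jain)
Major: h_f = f(L/D)·V²/2g = 0.04523·29794·0.1464 = 197.3 m
Minor: ΣK = 2.40; h_m = ΣK·V²/2g = 0.3514 m
Total H_L = 197.3 + 0.3514 = 197.6 m

H_L ≈ 198 m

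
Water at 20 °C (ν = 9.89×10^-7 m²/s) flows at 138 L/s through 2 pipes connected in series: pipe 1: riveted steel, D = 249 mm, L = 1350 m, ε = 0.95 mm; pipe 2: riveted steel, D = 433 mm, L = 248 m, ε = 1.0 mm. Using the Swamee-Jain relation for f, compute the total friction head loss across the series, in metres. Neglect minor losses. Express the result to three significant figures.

Pipe 1: V = 2.834 m/s, Re = 7.13×10^5, ε/D = 0.00382, f = 0.02827, h_1 = f(L/D)V²/2g = 62.74 m
Pipe 2: V = 0.9372 m/s, Re = 4.10×10^5, ε/D = 0.00231, f = 0.02487, h_2 = f(L/D)V²/2g = 0.6376 m
Series → Q common, losses add: H = Σh = 63.37 m

H ≈ 63.4 m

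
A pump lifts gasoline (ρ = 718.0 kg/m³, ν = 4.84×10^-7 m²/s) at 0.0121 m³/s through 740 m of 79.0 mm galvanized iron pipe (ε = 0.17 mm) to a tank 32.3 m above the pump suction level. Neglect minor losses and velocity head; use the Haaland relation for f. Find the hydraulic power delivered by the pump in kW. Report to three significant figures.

P_hyd ≈ 8.78 kW

V = 4Q/(πD²) = 2.469 m/s; Re = 4.03×10^5; ε/D = 0.00215; f = 0.02431
h_f = f(L/D)V²/2g = 70.72 m
Total head H = z + h_f = 32.3 + 70.72 = 103.0 m
P_hyd = ρgQH = 718.0·9.81·0.0121·103.0 = 8.780 kW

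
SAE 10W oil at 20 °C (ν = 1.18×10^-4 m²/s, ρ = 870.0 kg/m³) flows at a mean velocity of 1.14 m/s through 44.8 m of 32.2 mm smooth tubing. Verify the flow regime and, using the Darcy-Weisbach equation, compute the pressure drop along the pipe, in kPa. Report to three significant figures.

Δp ≈ 162 kPa

Re = VD/ν = 1.14·0.03220/1.18×10^-4 = 311 → laminar (Re < 2300)
f = 64/Re = 0.2057
h_f = f(L/D)V²/(2g) = 0.2057·(44.8/0.03220)·1.14²/(2·9.81) = 18.96 m
Δp = ρg·h_f = 870.0·9.81·18.96 = 161.8 kPa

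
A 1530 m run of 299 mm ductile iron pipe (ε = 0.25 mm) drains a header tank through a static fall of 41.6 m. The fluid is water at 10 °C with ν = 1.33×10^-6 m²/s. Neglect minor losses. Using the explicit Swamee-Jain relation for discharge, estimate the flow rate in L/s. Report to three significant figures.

Swamee-Jain (Type II): Q = -0.965·√(gD⁵h_f/L)·ln[ε/(3.7D) + √(3.17ν²L/(gD³h_f))]
√(gD⁵h_f/L) = √(9.81·0.299⁵·41.6/1530) = 0.02525
ε/(3.7D) = 2.26×10^-4; √(3.17ν²L/(gD³h_f)) = 2.80×10^-5
Q = -0.965·0.02525·ln(2.540×10^-4) = 0.2017 m³/s
Check: V = 2.87 m/s, Re = 6.46×10^5, f = 0.01945, h_f = 41.8 m ≈ 41.6 m ✓

Q ≈ 202 L/s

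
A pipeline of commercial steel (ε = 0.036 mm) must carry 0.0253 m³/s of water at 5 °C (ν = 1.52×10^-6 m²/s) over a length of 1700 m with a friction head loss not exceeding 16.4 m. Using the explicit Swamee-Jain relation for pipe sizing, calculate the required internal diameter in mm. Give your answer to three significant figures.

Swamee-Jain (Type III): D = 0.66·[ε^1.25·(LQ²/(gh_f))^4.75 + ν·Q^9.4·(L/(gh_f))^5.2]^0.04
LQ²/(gh_f) = 0.006764; L/(gh_f) = 10.57
Term 1 = ε^1.25·(…)^4.75 = 1.38×10^-16; Term 2 = ν·Q^9.4·(…)^5.2 = 3.13×10^-16
D = 0.66·(1.38×10^-16 + 3.13×10^-16)^0.04 = 0.1606 m = 161 mm
Check: V = 1.25 m/s, Re = 1.32×10^5, f = 0.01831, h_f = 15.4 m ≈ 16.4 m ✓

D ≈ 161 mm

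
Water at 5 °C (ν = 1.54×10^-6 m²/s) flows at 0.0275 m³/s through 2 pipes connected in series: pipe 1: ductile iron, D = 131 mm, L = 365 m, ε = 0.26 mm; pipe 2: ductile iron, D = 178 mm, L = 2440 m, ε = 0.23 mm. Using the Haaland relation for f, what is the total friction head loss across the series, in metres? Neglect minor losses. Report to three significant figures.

Pipe 1: V = 2.040 m/s, Re = 1.74×10^5, ε/D = 0.00198, f = 0.02432, h_1 = f(L/D)V²/2g = 14.38 m
Pipe 2: V = 1.105 m/s, Re = 1.28×10^5, ε/D = 0.00129, f = 0.02254, h_2 = f(L/D)V²/2g = 19.24 m
Series → Q common, losses add: H = Σh = 33.62 m

H ≈ 33.6 m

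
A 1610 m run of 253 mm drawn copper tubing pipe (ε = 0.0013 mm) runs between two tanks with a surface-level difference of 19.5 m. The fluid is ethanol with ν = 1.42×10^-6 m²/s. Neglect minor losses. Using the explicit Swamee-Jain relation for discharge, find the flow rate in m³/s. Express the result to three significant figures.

Q ≈ 0.104 m³/s

Swamee-Jain (Type II): Q = -0.965·√(gD⁵h_f/L)·ln[ε/(3.7D) + √(3.17ν²L/(gD³h_f))]
√(gD⁵h_f/L) = √(9.81·0.253⁵·19.5/1610) = 0.01110
ε/(3.7D) = 1.39×10^-6; √(3.17ν²L/(gD³h_f)) = 5.76×10^-5
Q = -0.965·0.01110·ln(5.903×10^-5) = 0.1043 m³/s
Check: V = 2.07 m/s, Re = 3.70×10^5, f = 0.01390, h_f = 19.4 m ≈ 19.5 m ✓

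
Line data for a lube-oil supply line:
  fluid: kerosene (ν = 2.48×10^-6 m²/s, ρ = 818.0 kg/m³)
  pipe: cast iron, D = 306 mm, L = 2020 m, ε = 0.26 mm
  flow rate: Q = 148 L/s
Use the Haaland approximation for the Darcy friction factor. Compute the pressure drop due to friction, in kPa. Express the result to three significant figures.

V = 4Q/(πD²) = 4·0.148/(π·0.306²) = 2.012 m/s
Re = VD/ν = 2.012·0.306/2.48×10^-6 = 2.48×10^5 → turbulent
ε/D = 0.26/306 = 8.50×10^-4
Haaland: f = 0.02005
h_f = f(L/D)V²/(2g) = 0.02005·(2020/0.306)·2.012²/(2·9.81) = 27.32 m
Δp = ρg·h_f = 818.0·9.81·27.32 = 219.2 kPa

Δp ≈ 219 kPa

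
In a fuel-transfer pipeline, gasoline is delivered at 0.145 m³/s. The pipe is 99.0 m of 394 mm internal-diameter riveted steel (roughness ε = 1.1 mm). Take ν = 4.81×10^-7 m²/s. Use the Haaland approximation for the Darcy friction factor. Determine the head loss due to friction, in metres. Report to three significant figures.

V = 4Q/(πD²) = 4·0.145/(π·0.394²) = 1.189 m/s
Re = VD/ν = 1.189·0.394/4.81×10^-7 = 9.74×10^5 → turbulent
ε/D = 1.1/394 = 0.00279
Haaland: f = 0.02583
h_f = f(L/D)V²/(2g) = 0.02583·(99.0/0.394)·1.189²/(2·9.81) = 0.4678 m

h_f ≈ 0.468 m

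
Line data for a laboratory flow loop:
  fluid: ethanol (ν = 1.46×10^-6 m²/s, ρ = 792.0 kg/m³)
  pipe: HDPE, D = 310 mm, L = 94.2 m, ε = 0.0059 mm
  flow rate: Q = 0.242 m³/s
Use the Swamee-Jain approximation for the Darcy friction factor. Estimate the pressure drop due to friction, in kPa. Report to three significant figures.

V = 4Q/(πD²) = 4·0.242/(π·0.310²) = 3.206 m/s
Re = VD/ν = 3.206·0.310/1.46×10^-6 = 6.81×10^5 → turbulent
ε/D = 0.0059/310 = 1.90×10^-5
Swamee-Jain: f = 0.01276
h_f = f(L/D)V²/(2g) = 0.01276·(94.2/0.310)·3.206²/(2·9.81) = 2.031 m
Δp = ρg·h_f = 792.0·9.81·2.031 = 15.78 kPa

Δp ≈ 15.8 kPa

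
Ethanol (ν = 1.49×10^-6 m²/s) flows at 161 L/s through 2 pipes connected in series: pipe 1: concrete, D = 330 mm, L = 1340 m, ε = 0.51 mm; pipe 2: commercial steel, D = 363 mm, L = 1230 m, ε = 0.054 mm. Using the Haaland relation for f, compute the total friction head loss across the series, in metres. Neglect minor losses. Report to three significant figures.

Pipe 1: V = 1.882 m/s, Re = 4.17×10^5, ε/D = 0.00155, f = 0.02240, h_1 = f(L/D)V²/2g = 16.43 m
Pipe 2: V = 1.556 m/s, Re = 3.79×10^5, ε/D = 1.49×10^-4, f = 0.01522, h_2 = f(L/D)V²/2g = 6.362 m
Series → Q common, losses add: H = Σh = 22.79 m

H ≈ 22.8 m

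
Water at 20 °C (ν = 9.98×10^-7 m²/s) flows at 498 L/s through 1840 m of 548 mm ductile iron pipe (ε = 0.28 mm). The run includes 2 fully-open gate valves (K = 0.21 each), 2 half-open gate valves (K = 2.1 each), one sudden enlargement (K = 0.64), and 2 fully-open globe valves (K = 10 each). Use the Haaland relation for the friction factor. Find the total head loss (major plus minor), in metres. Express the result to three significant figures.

V = 4Q/(πD²) = 2.111 m/s; V²/2g = 0.2272 m
Re = 1.16×10^6, ε/D = 5.11×10^-4 → f = 0.01719 (Haaland)
Major: h_f = f(L/D)·V²/2g = 0.01719·3358·0.2272 = 13.12 m
Minor: ΣK = 25.3; h_m = ΣK·V²/2g = 5.740 m
Total H_L = 13.12 + 5.740 = 18.85 m

H_L ≈ 18.9 m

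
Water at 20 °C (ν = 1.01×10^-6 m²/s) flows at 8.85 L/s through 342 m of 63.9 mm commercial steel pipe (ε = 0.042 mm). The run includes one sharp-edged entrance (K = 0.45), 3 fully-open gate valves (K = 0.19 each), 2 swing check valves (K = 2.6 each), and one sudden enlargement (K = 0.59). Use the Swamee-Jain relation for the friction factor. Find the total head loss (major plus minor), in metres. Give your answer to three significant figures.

V = 4Q/(πD²) = 2.760 m/s; V²/2g = 0.3882 m
Re = 1.75×10^5, ε/D = 6.57×10^-4 → f = 0.01994 (Swamee-Jain)
Major: h_f = f(L/D)·V²/2g = 0.01994·5352·0.3882 = 41.41 m
Minor: ΣK = 6.81; h_m = ΣK·V²/2g = 2.643 m
Total H_L = 41.41 + 2.643 = 44.06 m

H_L ≈ 44.1 m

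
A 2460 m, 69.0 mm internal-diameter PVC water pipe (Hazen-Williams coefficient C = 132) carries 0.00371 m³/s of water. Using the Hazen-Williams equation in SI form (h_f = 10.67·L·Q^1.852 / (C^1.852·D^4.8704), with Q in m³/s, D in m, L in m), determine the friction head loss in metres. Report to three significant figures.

h_f = 10.67·2460·0.00371^1.852 / (132^1.852·0.0690^4.8704) = 44.21 m

h_f ≈ 44.2 m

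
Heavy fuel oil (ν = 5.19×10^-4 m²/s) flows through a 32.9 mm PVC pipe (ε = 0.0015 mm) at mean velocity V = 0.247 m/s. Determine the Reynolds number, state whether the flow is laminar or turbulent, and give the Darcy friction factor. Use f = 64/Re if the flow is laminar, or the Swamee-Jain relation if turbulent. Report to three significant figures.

Re ≈ 15.7; laminar; f = 64/Re ≈ 4.09

Re = VD/ν = 0.2470·0.0329/5.19×10^-4 = 15.7
Re < 2300 → laminar → f = 64/Re = 4.087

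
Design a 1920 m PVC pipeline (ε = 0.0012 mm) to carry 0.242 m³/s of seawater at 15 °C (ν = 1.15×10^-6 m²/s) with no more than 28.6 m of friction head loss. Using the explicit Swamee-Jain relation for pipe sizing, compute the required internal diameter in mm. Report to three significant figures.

D ≈ 334 mm

Swamee-Jain (Type III): D = 0.66·[ε^1.25·(LQ²/(gh_f))^4.75 + ν·Q^9.4·(L/(gh_f))^5.2]^0.04
LQ²/(gh_f) = 0.4008; L/(gh_f) = 6.843
Term 1 = ε^1.25·(…)^4.75 = 5.16×10^-10; Term 2 = ν·Q^9.4·(…)^5.2 = 4.09×10^-8
D = 0.66·(5.16×10^-10 + 4.09×10^-8)^0.04 = 0.3344 m = 334 mm
Check: V = 2.76 m/s, Re = 8.01×10^5, f = 0.01213, h_f = 27.0 m ≈ 28.6 m ✓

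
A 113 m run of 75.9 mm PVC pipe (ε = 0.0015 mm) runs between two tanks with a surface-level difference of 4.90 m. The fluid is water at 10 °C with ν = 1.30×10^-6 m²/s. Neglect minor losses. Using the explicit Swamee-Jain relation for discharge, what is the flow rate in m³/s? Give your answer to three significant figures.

Q ≈ 0.00864 m³/s

Swamee-Jain (Type II): Q = -0.965·√(gD⁵h_f/L)·ln[ε/(3.7D) + √(3.17ν²L/(gD³h_f))]
√(gD⁵h_f/L) = √(9.81·0.0759⁵·4.90/113) = 0.001035
ε/(3.7D) = 5.34×10^-6; √(3.17ν²L/(gD³h_f)) = 1.70×10^-4
Q = -0.965·0.001035·ln(1.751×10^-4) = 0.008641 m³/s
Check: V = 1.91 m/s, Re = 1.12×10^5, f = 0.01759, h_f = 4.87 m ≈ 4.90 m ✓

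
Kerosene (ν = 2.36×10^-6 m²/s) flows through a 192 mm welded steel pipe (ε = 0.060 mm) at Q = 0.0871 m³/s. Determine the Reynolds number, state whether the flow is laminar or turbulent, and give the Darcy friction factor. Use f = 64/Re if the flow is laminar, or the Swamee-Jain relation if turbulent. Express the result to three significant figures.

Re ≈ 2.45×10^5; turbulent; f ≈ 0.0175

V = 4Q/(πD²) = 3.008 m/s
Re = VD/ν = 3.008·0.192/2.36×10^-6 = 2.45×10^5
Re > 4000 → turbulent; ε/D = 3.13×10^-4
Swamee-Jain: f = 0.01749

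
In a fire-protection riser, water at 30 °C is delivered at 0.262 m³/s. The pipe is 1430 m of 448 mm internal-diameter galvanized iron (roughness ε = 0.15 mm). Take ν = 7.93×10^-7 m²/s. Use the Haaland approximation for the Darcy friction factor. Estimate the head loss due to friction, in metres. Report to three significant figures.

h_f ≈ 7.17 m

V = 4Q/(πD²) = 4·0.262/(π·0.448²) = 1.662 m/s
Re = VD/ν = 1.662·0.448/7.93×10^-7 = 9.39×10^5 → turbulent
ε/D = 0.15/448 = 3.35×10^-4
Haaland: f = 0.01594
h_f = f(L/D)V²/(2g) = 0.01594·(1430/0.448)·1.662²/(2·9.81) = 7.166 m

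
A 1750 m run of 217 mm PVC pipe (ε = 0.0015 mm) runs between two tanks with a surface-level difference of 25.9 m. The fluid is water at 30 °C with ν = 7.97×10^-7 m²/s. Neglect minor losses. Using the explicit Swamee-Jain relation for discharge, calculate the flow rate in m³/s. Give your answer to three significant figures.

Q ≈ 0.0819 m³/s

Swamee-Jain (Type II): Q = -0.965·√(gD⁵h_f/L)·ln[ε/(3.7D) + √(3.17ν²L/(gD³h_f))]
√(gD⁵h_f/L) = √(9.81·0.217⁵·25.9/1750) = 0.008358
ε/(3.7D) = 1.87×10^-6; √(3.17ν²L/(gD³h_f)) = 3.68×10^-5
Q = -0.965·0.008358·ln(3.871×10^-5) = 0.08194 m³/s
Check: V = 2.22 m/s, Re = 6.03×10^5, f = 0.01279, h_f = 25.8 m ≈ 25.9 m ✓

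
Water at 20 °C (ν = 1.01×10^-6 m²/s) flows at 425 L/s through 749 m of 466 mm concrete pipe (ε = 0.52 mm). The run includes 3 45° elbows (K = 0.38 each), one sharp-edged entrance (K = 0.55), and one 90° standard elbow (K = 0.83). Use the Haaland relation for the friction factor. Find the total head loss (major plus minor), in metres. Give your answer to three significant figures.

V = 4Q/(πD²) = 2.492 m/s; V²/2g = 0.3165 m
Re = 1.15×10^6, ε/D = 0.00112 → f = 0.02043 (Haaland)
Major: h_f = f(L/D)·V²/2g = 0.02043·1607·0.3165 = 10.39 m
Minor: ΣK = 2.52; h_m = ΣK·V²/2g = 0.7975 m
Total H_L = 10.39 + 0.7975 = 11.19 m

H_L ≈ 11.2 m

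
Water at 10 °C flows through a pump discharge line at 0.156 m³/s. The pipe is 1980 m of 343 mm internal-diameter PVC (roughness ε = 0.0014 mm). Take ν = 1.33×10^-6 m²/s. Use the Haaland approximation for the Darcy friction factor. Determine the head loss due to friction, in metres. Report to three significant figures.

V = 4Q/(πD²) = 4·0.156/(π·0.343²) = 1.688 m/s
Re = VD/ν = 1.688·0.343/1.33×10^-6 = 4.35×10^5 → turbulent
ε/D = 0.0014/343 = 4.08×10^-6
Haaland: f = 0.01343
h_f = f(L/D)V²/(2g) = 0.01343·(1980/0.343)·1.688²/(2·9.81) = 11.27 m

h_f ≈ 11.3 m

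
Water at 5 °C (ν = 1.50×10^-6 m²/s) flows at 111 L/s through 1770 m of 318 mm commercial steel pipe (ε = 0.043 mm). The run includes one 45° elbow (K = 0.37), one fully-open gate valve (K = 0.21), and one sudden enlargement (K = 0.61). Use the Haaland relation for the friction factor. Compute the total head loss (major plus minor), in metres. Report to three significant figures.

V = 4Q/(πD²) = 1.398 m/s; V²/2g = 0.09955 m
Re = 2.96×10^5, ε/D = 1.35×10^-4 → f = 0.01556 (Haaland)
Major: h_f = f(L/D)·V²/2g = 0.01556·5566·0.09955 = 8.622 m
Minor: ΣK = 1.19; h_m = ΣK·V²/2g = 0.1185 m
Total H_L = 8.622 + 0.1185 = 8.740 m

H_L ≈ 8.74 m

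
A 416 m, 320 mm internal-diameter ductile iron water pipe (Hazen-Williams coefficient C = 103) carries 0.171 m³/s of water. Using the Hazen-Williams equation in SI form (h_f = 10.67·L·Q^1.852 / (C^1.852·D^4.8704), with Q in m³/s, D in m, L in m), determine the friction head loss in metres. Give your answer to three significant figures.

h_f = 10.67·416·0.171^1.852 / (103^1.852·0.320^4.8704) = 8.112 m

h_f ≈ 8.11 m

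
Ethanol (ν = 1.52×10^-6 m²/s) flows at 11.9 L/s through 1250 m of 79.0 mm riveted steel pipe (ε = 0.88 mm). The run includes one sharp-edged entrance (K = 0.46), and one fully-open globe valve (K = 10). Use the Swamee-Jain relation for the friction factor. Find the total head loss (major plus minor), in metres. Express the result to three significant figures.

V = 4Q/(πD²) = 2.428 m/s; V²/2g = 0.3004 m
Re = 1.26×10^5, ε/D = 0.0111 → f = 0.03998 (Swamee-Jain)
Major: h_f = f(L/D)·V²/2g = 0.03998·15823·0.3004 = 190.0 m
Minor: ΣK = 10.5; h_m = ΣK·V²/2g = 3.142 m
Total H_L = 190.0 + 3.142 = 193.2 m

H_L ≈ 193 m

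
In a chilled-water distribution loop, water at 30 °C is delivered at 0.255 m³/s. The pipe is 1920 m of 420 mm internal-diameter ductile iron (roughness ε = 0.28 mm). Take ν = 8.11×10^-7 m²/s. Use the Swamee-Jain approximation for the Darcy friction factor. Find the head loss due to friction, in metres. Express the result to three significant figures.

V = 4Q/(πD²) = 4·0.255/(π·0.420²) = 1.841 m/s
Re = VD/ν = 1.841·0.420/8.11×10^-7 = 9.53×10^5 → turbulent
ε/D = 0.28/420 = 6.67×10^-4
Swamee-Jain: f = 0.01836
h_f = f(L/D)V²/(2g) = 0.01836·(1920/0.420)·1.841²/(2·9.81) = 14.49 m

h_f ≈ 14.5 m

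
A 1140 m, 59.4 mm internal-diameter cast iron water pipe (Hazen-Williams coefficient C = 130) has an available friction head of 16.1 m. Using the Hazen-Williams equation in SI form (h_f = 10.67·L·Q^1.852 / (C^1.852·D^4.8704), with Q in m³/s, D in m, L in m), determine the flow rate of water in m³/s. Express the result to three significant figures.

Rearranging: Q = [h_f·C^1.852·D^4.8704 / (10.67·L)]^(1/1.852)
Q = [16.1·130^1.852·0.0594^4.8704 / (10.67·1140)]^0.540 = 0.002163 m³/s

Q ≈ 0.00216 m³/s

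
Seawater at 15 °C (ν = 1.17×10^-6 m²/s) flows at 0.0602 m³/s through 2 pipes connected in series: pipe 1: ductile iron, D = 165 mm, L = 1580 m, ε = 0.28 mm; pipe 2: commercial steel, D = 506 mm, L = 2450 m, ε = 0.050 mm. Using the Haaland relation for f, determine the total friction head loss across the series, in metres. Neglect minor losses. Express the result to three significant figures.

Pipe 1: V = 2.815 m/s, Re = 3.97×10^5, ε/D = 0.00170, f = 0.02293, h_1 = f(L/D)V²/2g = 88.70 m
Pipe 2: V = 0.2994 m/s, Re = 1.29×10^5, ε/D = 9.88×10^-5, f = 0.01741, h_2 = f(L/D)V²/2g = 0.3852 m
Series → Q common, losses add: H = Σh = 89.08 m

H ≈ 89.1 m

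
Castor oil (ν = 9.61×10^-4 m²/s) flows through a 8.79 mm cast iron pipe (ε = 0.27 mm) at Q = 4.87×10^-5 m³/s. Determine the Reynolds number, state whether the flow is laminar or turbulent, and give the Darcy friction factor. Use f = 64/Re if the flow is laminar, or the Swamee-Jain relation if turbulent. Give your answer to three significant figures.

Re ≈ 7.34; laminar; f = 64/Re ≈ 8.72

V = 4Q/(πD²) = 0.8025 m/s
Re = VD/ν = 0.8025·0.00879/9.61×10^-4 = 7.34
Re < 2300 → laminar → f = 64/Re = 8.719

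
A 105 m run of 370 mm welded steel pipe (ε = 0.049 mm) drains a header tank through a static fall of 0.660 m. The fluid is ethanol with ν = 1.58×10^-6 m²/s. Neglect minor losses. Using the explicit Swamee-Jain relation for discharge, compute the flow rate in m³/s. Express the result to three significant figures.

Swamee-Jain (Type II): Q = -0.965·√(gD⁵h_f/L)·ln[ε/(3.7D) + √(3.17ν²L/(gD³h_f))]
√(gD⁵h_f/L) = √(9.81·0.370⁵·0.660/105) = 0.02068
ε/(3.7D) = 3.58×10^-5; √(3.17ν²L/(gD³h_f)) = 5.03×10^-5
Q = -0.965·0.02068·ln(8.613×10^-5) = 0.1868 m³/s
Check: V = 1.74 m/s, Re = 4.07×10^5, f = 0.01517, h_f = 0.662 m ≈ 0.660 m ✓

Q ≈ 0.187 m³/s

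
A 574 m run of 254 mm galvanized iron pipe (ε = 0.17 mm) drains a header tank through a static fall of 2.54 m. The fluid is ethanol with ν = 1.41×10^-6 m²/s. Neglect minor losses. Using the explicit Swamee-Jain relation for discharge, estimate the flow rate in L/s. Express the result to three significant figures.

Q ≈ 53.6 L/s

Swamee-Jain (Type II): Q = -0.965·√(gD⁵h_f/L)·ln[ε/(3.7D) + √(3.17ν²L/(gD³h_f))]
√(gD⁵h_f/L) = √(9.81·0.254⁵·2.54/574) = 0.006775
ε/(3.7D) = 1.81×10^-4; √(3.17ν²L/(gD³h_f)) = 9.41×10^-5
Q = -0.965·0.006775·ln(2.750×10^-4) = 0.05360 m³/s
Check: V = 1.06 m/s, Re = 1.91×10^5, f = 0.01985, h_f = 2.56 m ≈ 2.54 m ✓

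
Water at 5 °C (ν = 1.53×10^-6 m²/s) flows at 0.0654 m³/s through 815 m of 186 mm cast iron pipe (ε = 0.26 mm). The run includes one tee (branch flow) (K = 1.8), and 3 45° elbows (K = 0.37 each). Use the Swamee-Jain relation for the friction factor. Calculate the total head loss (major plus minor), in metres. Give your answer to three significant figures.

H_L ≈ 29.7 m

V = 4Q/(πD²) = 2.407 m/s; V²/2g = 0.2953 m
Re = 2.93×10^5, ε/D = 0.00140 → f = 0.02228 (Swamee-Jain)
Major: h_f = f(L/D)·V²/2g = 0.02228·4382·0.2953 = 28.82 m
Minor: ΣK = 2.91; h_m = ΣK·V²/2g = 0.8592 m
Total H_L = 28.82 + 0.8592 = 29.68 m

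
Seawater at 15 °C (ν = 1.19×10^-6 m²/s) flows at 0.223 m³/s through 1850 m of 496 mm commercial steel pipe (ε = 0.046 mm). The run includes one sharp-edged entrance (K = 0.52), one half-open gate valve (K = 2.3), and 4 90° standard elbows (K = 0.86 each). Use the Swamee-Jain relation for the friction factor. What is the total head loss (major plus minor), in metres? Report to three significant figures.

H_L ≈ 4.08 m

V = 4Q/(πD²) = 1.154 m/s; V²/2g = 0.06789 m
Re = 4.81×10^5, ε/D = 9.27×10^-5 → f = 0.01445 (Swamee-Jain)
Major: h_f = f(L/D)·V²/2g = 0.01445·3730·0.06789 = 3.658 m
Minor: ΣK = 6.26; h_m = ΣK·V²/2g = 0.4250 m
Total H_L = 3.658 + 0.4250 = 4.083 m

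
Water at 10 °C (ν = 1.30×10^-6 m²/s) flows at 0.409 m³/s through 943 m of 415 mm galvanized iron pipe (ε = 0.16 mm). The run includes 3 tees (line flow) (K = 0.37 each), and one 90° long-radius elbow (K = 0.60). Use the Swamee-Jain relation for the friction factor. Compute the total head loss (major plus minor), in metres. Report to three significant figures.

H_L ≈ 18.3 m

V = 4Q/(πD²) = 3.024 m/s; V²/2g = 0.4660 m
Re = 9.65×10^5, ε/D = 3.86×10^-4 → f = 0.01649 (Swamee-Jain)
Major: h_f = f(L/D)·V²/2g = 0.01649·2272·0.4660 = 17.46 m
Minor: ΣK = 1.71; h_m = ΣK·V²/2g = 0.7968 m
Total H_L = 17.46 + 0.7968 = 18.26 m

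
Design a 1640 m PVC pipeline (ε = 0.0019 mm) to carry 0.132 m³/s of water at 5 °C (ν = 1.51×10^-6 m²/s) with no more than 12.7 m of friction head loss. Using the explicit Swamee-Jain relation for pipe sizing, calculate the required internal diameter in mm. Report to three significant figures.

Swamee-Jain (Type III): D = 0.66·[ε^1.25·(LQ²/(gh_f))^4.75 + ν·Q^9.4·(L/(gh_f))^5.2]^0.04
LQ²/(gh_f) = 0.2294; L/(gh_f) = 13.16
Term 1 = ε^1.25·(…)^4.75 = 6.47×10^-11; Term 2 = ν·Q^9.4·(…)^5.2 = 5.41×10^-9
D = 0.66·(6.47×10^-11 + 5.41×10^-9)^0.04 = 0.3084 m = 308 mm
Check: V = 1.77 m/s, Re = 3.61×10^5, f = 0.01397, h_f = 11.8 m ≈ 12.7 m ✓

D ≈ 308 mm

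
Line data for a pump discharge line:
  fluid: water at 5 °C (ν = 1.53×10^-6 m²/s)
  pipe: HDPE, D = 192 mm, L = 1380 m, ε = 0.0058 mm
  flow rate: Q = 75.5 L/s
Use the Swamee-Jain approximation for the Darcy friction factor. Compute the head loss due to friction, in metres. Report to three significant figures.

h_f ≈ 36.1 m

V = 4Q/(πD²) = 4·0.0755/(π·0.192²) = 2.608 m/s
Re = VD/ν = 2.608·0.192/1.53×10^-6 = 3.27×10^5 → turbulent
ε/D = 0.0058/192 = 3.02×10^-5
Swamee-Jain: f = 0.01451
h_f = f(L/D)V²/(2g) = 0.01451·(1380/0.192)·2.608²/(2·9.81) = 36.14 m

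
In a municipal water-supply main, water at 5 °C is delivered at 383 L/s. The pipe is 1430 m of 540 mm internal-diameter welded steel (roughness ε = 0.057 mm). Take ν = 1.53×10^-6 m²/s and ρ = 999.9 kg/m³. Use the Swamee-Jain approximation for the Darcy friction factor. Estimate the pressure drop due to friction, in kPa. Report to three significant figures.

Δp ≈ 52.8 kPa

V = 4Q/(πD²) = 4·0.383/(π·0.540²) = 1.672 m/s
Re = VD/ν = 1.672·0.540/1.53×10^-6 = 5.90×10^5 → turbulent
ε/D = 0.057/540 = 1.06×10^-4
Swamee-Jain: f = 0.01427
h_f = f(L/D)V²/(2g) = 0.01427·(1430/0.540)·1.672²/(2·9.81) = 5.387 m
Δp = ρg·h_f = 999.9·9.81·5.387 = 52.84 kPa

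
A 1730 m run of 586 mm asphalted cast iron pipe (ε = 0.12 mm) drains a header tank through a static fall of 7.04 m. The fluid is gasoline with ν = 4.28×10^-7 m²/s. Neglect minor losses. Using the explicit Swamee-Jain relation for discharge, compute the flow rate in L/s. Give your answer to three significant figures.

Q ≈ 490 L/s

Swamee-Jain (Type II): Q = -0.965·√(gD⁵h_f/L)·ln[ε/(3.7D) + √(3.17ν²L/(gD³h_f))]
√(gD⁵h_f/L) = √(9.81·0.586⁵·7.04/1730) = 0.05252
ε/(3.7D) = 5.53×10^-5; √(3.17ν²L/(gD³h_f)) = 8.50×10^-6
Q = -0.965·0.05252·ln(6.385×10^-5) = 0.4896 m³/s
Check: V = 1.82 m/s, Re = 2.49×10^6, f = 0.01428, h_f = 7.08 m ≈ 7.04 m ✓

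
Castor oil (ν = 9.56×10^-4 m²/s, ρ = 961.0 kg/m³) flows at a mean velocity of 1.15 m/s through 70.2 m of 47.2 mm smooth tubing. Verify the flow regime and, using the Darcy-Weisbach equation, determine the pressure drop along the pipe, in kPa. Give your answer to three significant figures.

Re = VD/ν = 1.15·0.04720/9.56×10^-4 = 56.8 → laminar (Re < 2300)
f = 64/Re = 1.127
h_f = f(L/D)V²/(2g) = 1.127·(70.2/0.04720)·1.15²/(2·9.81) = 113.0 m
Δp = ρg·h_f = 961.0·9.81·113.0 = 1065 kPa

Δp ≈ 1070 kPa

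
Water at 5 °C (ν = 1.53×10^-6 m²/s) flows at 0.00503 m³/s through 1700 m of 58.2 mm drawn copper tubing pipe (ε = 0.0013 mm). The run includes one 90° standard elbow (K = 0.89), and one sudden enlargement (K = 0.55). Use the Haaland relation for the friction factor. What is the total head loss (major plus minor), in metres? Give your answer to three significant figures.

V = 4Q/(πD²) = 1.891 m/s; V²/2g = 0.1822 m
Re = 7.19×10^4, ε/D = 2.23×10^-5 → f = 0.01919 (Haaland)
Major: h_f = f(L/D)·V²/2g = 0.01919·29210·0.1822 = 102.1 m
Minor: ΣK = 1.44; h_m = ΣK·V²/2g = 0.2624 m
Total H_L = 102.1 + 0.2624 = 102.4 m

H_L ≈ 102 m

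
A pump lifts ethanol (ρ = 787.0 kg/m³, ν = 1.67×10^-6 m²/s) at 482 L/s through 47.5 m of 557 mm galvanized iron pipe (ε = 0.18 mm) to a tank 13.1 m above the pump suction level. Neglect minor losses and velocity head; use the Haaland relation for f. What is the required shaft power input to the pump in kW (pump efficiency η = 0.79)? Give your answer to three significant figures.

V = 4Q/(πD²) = 1.978 m/s; Re = 6.60×10^5; ε/D = 3.23×10^-4; f = 0.01609
h_f = f(L/D)V²/2g = 0.2736 m
Total head H = z + h_f = 13.1 + 0.2736 = 13.37 m
P_hyd = ρgQH = 787.0·9.81·0.482·13.37 = 49.77 kW
P_shaft = P_hyd/η = 49.77/0.79 = 63.00 kW

P_shaft ≈ 63.0 kW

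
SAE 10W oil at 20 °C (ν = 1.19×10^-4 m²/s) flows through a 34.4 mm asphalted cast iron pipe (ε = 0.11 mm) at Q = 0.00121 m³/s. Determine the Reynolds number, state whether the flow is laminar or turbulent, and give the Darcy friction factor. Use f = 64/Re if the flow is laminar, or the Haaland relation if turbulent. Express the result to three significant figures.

V = 4Q/(πD²) = 1.302 m/s
Re = VD/ν = 1.302·0.0344/1.19×10^-4 = 376
Re < 2300 → laminar → f = 64/Re = 0.1701

Re ≈ 376; laminar; f = 64/Re ≈ 0.170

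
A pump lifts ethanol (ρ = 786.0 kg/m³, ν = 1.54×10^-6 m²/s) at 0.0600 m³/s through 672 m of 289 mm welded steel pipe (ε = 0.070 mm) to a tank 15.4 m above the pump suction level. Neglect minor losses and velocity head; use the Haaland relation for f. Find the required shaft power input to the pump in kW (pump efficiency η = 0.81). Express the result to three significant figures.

P_shaft ≈ 9.79 kW

V = 4Q/(πD²) = 0.9147 m/s; Re = 1.72×10^5; ε/D = 2.42×10^-4; f = 0.01748
h_f = f(L/D)V²/2g = 1.734 m
Total head H = z + h_f = 15.4 + 1.734 = 17.13 m
P_hyd = ρgQH = 786.0·9.81·0.0600·17.13 = 7.927 kW
P_shaft = P_hyd/η = 7.927/0.81 = 9.786 kW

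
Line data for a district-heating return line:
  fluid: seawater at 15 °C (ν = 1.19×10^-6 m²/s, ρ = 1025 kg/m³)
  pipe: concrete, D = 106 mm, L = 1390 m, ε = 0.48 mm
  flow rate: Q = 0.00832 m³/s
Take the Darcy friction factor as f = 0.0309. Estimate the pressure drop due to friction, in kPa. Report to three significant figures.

V = 4Q/(πD²) = 4·0.00832/(π·0.106²) = 0.9428 m/s
h_f = f(L/D)V²/(2g) = 0.03090·(1390/0.106)·0.9428²/(2·9.81) = 18.36 m
Δp = ρg·h_f = 1025·9.81·18.36 = 184.6 kPa

Δp ≈ 185 kPa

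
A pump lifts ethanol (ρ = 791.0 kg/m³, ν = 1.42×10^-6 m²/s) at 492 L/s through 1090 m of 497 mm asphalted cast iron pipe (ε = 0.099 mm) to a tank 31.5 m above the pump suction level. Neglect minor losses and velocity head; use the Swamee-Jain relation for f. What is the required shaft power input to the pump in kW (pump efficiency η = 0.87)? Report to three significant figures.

V = 4Q/(πD²) = 2.536 m/s; Re = 8.88×10^5; ε/D = 1.99×10^-4; f = 0.01487
h_f = f(L/D)V²/2g = 10.69 m
Total head H = z + h_f = 31.5 + 10.69 = 42.19 m
P_hyd = ρgQH = 791.0·9.81·0.492·42.19 = 161.1 kW
P_shaft = P_hyd/η = 161.1/0.87 = 185.1 kW

P_shaft ≈ 185 kW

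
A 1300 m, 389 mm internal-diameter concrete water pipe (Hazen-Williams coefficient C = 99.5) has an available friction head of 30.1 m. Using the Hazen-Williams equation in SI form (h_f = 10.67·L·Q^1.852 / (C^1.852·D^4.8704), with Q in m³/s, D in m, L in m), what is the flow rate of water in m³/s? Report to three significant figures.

Q ≈ 0.303 m³/s

Rearranging: Q = [h_f·C^1.852·D^4.8704 / (10.67·L)]^(1/1.852)
Q = [30.1·99.5^1.852·0.389^4.8704 / (10.67·1300)]^0.540 = 0.3029 m³/s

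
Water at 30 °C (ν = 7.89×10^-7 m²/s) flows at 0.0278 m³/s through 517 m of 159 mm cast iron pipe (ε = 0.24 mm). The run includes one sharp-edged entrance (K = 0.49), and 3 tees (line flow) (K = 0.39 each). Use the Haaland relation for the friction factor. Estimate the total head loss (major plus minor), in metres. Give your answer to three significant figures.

H_L ≈ 7.47 m

V = 4Q/(πD²) = 1.400 m/s; V²/2g = 0.09991 m
Re = 2.82×10^5, ε/D = 0.00151 → f = 0.02249 (Haaland)
Major: h_f = f(L/D)·V²/2g = 0.02249·3252·0.09991 = 7.305 m
Minor: ΣK = 1.66; h_m = ΣK·V²/2g = 0.1659 m
Total H_L = 7.305 + 0.1659 = 7.471 m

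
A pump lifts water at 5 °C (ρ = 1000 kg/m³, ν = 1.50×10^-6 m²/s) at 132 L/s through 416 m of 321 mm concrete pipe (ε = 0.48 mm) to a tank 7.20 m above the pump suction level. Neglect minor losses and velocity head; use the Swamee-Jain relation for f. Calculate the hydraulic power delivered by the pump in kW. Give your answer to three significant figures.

V = 4Q/(πD²) = 1.631 m/s; Re = 3.49×10^5; ε/D = 0.00150; f = 0.02249
h_f = f(L/D)V²/2g = 3.951 m
Total head H = z + h_f = 7.20 + 3.951 = 11.15 m
P_hyd = ρgQH = 1000·9.81·0.132·11.15 = 14.44 kW

P_hyd ≈ 14.4 kW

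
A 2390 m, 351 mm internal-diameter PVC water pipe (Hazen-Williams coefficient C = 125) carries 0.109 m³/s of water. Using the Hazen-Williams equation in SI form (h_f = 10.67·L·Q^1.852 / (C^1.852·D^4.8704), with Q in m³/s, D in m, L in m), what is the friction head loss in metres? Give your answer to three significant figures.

h_f = 10.67·2390·0.109^1.852 / (125^1.852·0.351^4.8704) = 9.014 m

h_f ≈ 9.01 m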